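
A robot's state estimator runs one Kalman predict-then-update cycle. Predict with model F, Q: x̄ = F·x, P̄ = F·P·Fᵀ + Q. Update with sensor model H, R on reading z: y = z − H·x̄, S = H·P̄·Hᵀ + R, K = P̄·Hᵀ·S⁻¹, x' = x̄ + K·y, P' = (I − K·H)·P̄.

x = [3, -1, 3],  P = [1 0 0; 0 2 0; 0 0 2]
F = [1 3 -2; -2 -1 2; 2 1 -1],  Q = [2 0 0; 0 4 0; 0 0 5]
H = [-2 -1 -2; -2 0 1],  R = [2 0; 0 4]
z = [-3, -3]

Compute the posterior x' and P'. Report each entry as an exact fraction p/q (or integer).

x̄ = F·x = [-6, 1, 2]
P̄ = F·P·Fᵀ + Q = [29 -16 12; -16 18 -10; 12 -10 13]
y = z − H·x̄ = [-10, -17]
S = H·P̄·Hᵀ + R = [180 92; 92 85]
K = P̄·Hᵀ·S⁻¹ = [-689/3418 -552/1709; 433/3418 208/1709; -597/1709 425/1709]
x' = x̄ + K·y = [2575/1709, -3992/1709, 2163/1709]
P' = (I − K·H)·P̄ = [1432/1709 -3487/1709 656/1709; -3487/1709 18825/1709 -6142/1709; 656/1709 -6142/1709 3012/1709]

x' = [2575/1709, -3992/1709, 2163/1709]
P' = [1432/1709 -3487/1709 656/1709; -3487/1709 18825/1709 -6142/1709; 656/1709 -6142/1709 3012/1709]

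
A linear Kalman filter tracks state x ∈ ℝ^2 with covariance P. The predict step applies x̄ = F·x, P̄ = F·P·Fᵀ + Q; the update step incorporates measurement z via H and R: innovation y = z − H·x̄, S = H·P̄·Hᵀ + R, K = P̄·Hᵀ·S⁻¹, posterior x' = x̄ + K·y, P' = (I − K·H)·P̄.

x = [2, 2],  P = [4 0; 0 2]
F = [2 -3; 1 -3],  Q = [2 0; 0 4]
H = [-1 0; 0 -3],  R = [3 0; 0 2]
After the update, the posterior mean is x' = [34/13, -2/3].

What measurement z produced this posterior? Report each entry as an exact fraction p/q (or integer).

x̄ = F·x = [-2, -4]
P̄ = F·P·Fᵀ + Q = [36 26; 26 26]
S = H·P̄·Hᵀ + R = [39 78; 78 236]
K = P̄·Hᵀ·S⁻¹ = [-201/260 -3/40; -1/60 -13/40]
x' − x̄ = [60/13, 10/3] = K·y
y = (KᵀK)⁻¹·Kᵀ·(x' − x̄) = [-5, -10]
z = y + H·x̄ = [-5, -10] + [2, 12] = [-3, 2]

z = [-3, 2]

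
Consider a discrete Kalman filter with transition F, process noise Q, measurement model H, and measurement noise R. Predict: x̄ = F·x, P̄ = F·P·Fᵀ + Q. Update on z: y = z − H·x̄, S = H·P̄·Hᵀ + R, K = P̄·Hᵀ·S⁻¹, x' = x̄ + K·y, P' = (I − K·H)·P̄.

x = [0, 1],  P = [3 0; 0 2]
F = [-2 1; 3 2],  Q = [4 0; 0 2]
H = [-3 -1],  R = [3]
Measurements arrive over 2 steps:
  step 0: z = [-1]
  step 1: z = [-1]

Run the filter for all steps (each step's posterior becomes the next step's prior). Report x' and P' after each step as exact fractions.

step 0: x' = [-21/59, 128/59], P' = [262/59 -726/59; -726/59 4341/118]
step 1: x' = [-26986/161639, 246461/161639], P' = [151299/161639 -318474/161639; -318474/161639 1033008/161639]

step 0: x̄ = F·x = [1, 2]
step 0: P̄ = F·P·Fᵀ + Q = [18 -14; -14 37]
step 0: y = z − H·x̄ = [4]
step 0: S = H·P̄·Hᵀ + R = [118]
step 0: K = P̄·Hᵀ·S⁻¹ = [-20/59; 5/118]
step 0: x' = x̄ + K·y = [-21/59, 128/59]
step 0: P' = (I − K·H)·P̄ = [262/59 -726/59; -726/59 4341/118]
step 1: x̄ = F·x = [170/59, 193/59]
step 1: P̄ = F·P·Fᵀ + Q = [12717/118 3495/59; 3495/59 2446/59]
step 1: y = z − H·x̄ = [644/59]
step 1: S = H·P̄·Hᵀ + R = [161639/118]
step 1: K = P̄·Hᵀ·S⁻¹ = [-45141/161639; -25862/161639]
step 1: x' = x̄ + K·y = [-26986/161639, 246461/161639]
step 1: P' = (I − K·H)·P̄ = [151299/161639 -318474/161639; -318474/161639 1033008/161639]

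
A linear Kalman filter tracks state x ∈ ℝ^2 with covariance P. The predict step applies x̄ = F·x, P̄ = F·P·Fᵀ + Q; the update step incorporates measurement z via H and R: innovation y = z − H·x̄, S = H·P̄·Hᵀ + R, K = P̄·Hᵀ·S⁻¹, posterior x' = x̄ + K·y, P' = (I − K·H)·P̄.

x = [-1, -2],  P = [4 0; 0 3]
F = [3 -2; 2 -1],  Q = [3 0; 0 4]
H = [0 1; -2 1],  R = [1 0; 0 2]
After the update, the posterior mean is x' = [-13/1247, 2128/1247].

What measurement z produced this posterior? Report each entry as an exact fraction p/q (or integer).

x̄ = F·x = [1, 0]
P̄ = F·P·Fᵀ + Q = [51 30; 30 23]
S = H·P̄·Hᵀ + R = [24 -37; -37 109]
K = P̄·Hᵀ·S⁻¹ = [606/1247 -618/1247; 1138/1247 -37/1247]
x' − x̄ = [-1260/1247, 2128/1247] = K·y
y = (KᵀK)⁻¹·Kᵀ·(x' − x̄) = [2, 4]
z = y + H·x̄ = [2, 4] + [0, -2] = [2, 2]

z = [2, 2]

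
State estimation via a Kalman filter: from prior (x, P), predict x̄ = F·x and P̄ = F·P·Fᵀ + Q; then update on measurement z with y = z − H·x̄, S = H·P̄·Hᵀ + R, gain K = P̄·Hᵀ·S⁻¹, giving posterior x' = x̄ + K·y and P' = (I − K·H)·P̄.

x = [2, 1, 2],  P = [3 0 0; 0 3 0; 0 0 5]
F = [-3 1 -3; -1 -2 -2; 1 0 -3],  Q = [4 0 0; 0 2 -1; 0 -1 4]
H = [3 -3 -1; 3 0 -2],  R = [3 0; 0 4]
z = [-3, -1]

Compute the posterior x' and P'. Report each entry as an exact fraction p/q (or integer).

x' = [-165881/95995, -17016/95995, -180864/95995]
P' = [2141116/95995 1103376/95995 3136224/95995; 1103376/95995 609606/95995 1586634/95995; 3136224/95995 1586634/95995 4685376/95995]

x̄ = F·x = [-11, -8, -4]
P̄ = F·P·Fᵀ + Q = [79 33 36; 33 37 26; 36 26 52]
y = z − H·x̄ = [2, 24]
S = H·P̄·Hᵀ + R = [445 350; 350 491]
K = P̄·Hᵀ·S⁻¹ = [-7668/95995 7545/19199; -35108/95995 6843/19199; -12202/95995 1896/19199]
x' = x̄ + K·y = [-165881/95995, -17016/95995, -180864/95995]
P' = (I − K·H)·P̄ = [2141116/95995 1103376/95995 3136224/95995; 1103376/95995 609606/95995 1586634/95995; 3136224/95995 1586634/95995 4685376/95995]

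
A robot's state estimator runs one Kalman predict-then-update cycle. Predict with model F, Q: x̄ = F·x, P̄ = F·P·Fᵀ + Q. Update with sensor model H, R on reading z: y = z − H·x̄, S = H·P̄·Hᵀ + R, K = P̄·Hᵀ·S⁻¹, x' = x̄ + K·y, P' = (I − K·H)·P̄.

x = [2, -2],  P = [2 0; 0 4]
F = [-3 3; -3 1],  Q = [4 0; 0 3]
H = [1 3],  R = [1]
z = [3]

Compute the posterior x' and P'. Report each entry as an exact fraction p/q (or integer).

x' = [51/116, 383/464]
P' = [313/29 -405/116; -405/116 575/464]

x̄ = F·x = [-12, -8]
P̄ = F·P·Fᵀ + Q = [58 30; 30 25]
y = z − H·x̄ = [39]
S = H·P̄·Hᵀ + R = [464]
K = P̄·Hᵀ·S⁻¹ = [37/116; 105/464]
x' = x̄ + K·y = [51/116, 383/464]
P' = (I − K·H)·P̄ = [313/29 -405/116; -405/116 575/464]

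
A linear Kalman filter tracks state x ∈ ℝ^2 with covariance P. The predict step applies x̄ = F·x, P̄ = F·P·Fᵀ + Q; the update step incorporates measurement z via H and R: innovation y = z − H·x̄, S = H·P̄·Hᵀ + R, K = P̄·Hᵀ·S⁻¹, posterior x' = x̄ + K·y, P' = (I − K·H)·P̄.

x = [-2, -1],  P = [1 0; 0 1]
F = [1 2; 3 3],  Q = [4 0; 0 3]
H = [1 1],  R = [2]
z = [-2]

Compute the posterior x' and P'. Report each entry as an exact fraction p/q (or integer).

x' = [-1/25, -12/5]
P' = [63/25 -9/5; -9/5 3]

x̄ = F·x = [-4, -9]
P̄ = F·P·Fᵀ + Q = [9 9; 9 21]
y = z − H·x̄ = [11]
S = H·P̄·Hᵀ + R = [50]
K = P̄·Hᵀ·S⁻¹ = [9/25; 3/5]
x' = x̄ + K·y = [-1/25, -12/5]
P' = (I − K·H)·P̄ = [63/25 -9/5; -9/5 3]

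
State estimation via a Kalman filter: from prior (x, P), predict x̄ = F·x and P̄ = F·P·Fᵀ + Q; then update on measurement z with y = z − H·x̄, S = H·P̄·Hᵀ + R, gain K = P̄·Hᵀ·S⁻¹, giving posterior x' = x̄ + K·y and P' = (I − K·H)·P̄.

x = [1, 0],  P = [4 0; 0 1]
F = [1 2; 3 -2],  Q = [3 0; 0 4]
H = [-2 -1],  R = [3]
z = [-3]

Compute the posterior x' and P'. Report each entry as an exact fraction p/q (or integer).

x' = [21/41, 83/41]
P' = [151/41 -272/41; -272/41 604/41]

x̄ = F·x = [1, 3]
P̄ = F·P·Fᵀ + Q = [11 8; 8 44]
y = z − H·x̄ = [2]
S = H·P̄·Hᵀ + R = [123]
K = P̄·Hᵀ·S⁻¹ = [-10/41; -20/41]
x' = x̄ + K·y = [21/41, 83/41]
P' = (I − K·H)·P̄ = [151/41 -272/41; -272/41 604/41]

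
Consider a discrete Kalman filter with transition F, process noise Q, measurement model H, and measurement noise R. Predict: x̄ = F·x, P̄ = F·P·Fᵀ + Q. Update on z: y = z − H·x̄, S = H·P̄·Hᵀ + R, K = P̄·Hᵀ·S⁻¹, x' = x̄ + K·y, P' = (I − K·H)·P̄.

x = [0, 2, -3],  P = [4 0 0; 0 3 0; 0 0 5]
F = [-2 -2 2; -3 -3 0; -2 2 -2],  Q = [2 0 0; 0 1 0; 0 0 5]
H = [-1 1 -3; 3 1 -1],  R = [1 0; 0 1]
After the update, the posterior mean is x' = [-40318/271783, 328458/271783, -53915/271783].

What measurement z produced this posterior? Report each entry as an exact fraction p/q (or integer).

z = [2, 1]

x̄ = F·x = [-10, -6, 10]
P̄ = F·P·Fᵀ + Q = [50 42 -16; 42 64 6; -16 6 53]
S = H·P̄·Hᵀ + R = [376 261; 261 904]
K = P̄·Hᵀ·S⁻¹ = [-18128/271783 67768/271783; -44408/271783 68140/271783; -99053/271783 37/271783]
x' − x̄ = [2677512/271783, 1959156/271783, -2771745/271783] = K·y
y = (KᵀK)⁻¹·Kᵀ·(x' − x̄) = [28, 47]
z = y + H·x̄ = [28, 47] + [-26, -46] = [2, 1]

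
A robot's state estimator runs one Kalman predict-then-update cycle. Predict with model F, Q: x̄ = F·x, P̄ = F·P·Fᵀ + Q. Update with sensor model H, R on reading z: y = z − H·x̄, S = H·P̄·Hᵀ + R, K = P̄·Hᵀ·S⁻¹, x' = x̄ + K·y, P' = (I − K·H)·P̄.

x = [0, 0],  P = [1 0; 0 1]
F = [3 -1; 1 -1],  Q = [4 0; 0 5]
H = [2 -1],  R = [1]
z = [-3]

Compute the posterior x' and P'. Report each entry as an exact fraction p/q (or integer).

x' = [-3/2, -1/16]
P' = [2 7/2; 7/2 335/48]

x̄ = F·x = [0, 0]
P̄ = F·P·Fᵀ + Q = [14 4; 4 7]
y = z − H·x̄ = [-3]
S = H·P̄·Hᵀ + R = [48]
K = P̄·Hᵀ·S⁻¹ = [1/2; 1/48]
x' = x̄ + K·y = [-3/2, -1/16]
P' = (I − K·H)·P̄ = [2 7/2; 7/2 335/48]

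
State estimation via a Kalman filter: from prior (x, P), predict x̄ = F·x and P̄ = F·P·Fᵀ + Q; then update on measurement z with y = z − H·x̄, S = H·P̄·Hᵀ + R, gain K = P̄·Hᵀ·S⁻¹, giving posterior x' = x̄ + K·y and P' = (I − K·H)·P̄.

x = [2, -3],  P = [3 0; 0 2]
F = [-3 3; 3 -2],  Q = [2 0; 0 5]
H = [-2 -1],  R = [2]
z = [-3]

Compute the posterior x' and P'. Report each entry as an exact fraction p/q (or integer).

x' = [45/74, 45/37]
P' = [453/74 -398/37; -398/37 758/37]

x̄ = F·x = [-15, 12]
P̄ = F·P·Fᵀ + Q = [47 -39; -39 40]
y = z − H·x̄ = [-21]
S = H·P̄·Hᵀ + R = [74]
K = P̄·Hᵀ·S⁻¹ = [-55/74; 19/37]
x' = x̄ + K·y = [45/74, 45/37]
P' = (I − K·H)·P̄ = [453/74 -398/37; -398/37 758/37]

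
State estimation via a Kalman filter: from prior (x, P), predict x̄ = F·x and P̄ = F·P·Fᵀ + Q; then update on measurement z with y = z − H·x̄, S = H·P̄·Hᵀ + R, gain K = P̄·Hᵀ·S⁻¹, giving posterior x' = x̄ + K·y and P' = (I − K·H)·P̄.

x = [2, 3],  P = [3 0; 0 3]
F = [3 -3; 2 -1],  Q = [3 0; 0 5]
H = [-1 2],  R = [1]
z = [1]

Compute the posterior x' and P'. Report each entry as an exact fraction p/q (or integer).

x̄ = F·x = [-3, 1]
P̄ = F·P·Fᵀ + Q = [57 27; 27 20]
y = z − H·x̄ = [-4]
S = H·P̄·Hᵀ + R = [30]
K = P̄·Hᵀ·S⁻¹ = [-1/10; 13/30]
x' = x̄ + K·y = [-13/5, -11/15]
P' = (I − K·H)·P̄ = [567/10 283/10; 283/10 431/30]

x' = [-13/5, -11/15]
P' = [567/10 283/10; 283/10 431/30]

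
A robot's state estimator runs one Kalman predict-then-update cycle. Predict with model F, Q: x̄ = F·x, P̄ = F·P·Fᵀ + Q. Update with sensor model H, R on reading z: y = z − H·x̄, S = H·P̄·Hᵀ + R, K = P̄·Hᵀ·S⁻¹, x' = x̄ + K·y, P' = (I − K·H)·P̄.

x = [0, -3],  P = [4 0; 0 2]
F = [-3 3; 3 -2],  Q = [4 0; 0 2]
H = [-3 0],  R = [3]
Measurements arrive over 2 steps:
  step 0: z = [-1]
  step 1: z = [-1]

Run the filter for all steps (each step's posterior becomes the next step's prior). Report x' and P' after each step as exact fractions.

step 0: x̄ = F·x = [-9, 6]
step 0: P̄ = F·P·Fᵀ + Q = [58 -48; -48 46]
step 0: y = z − H·x̄ = [-28]
step 0: S = H·P̄·Hᵀ + R = [525]
step 0: K = P̄·Hᵀ·S⁻¹ = [-58/175; 48/175]
step 0: x' = x̄ + K·y = [7/25, -42/25]
step 0: P' = (I − K·H)·P̄ = [58/175 -48/175; -48/175 1138/175]
step 1: x̄ = F·x = [-147/25, 21/5]
step 1: P̄ = F·P·Fᵀ + Q = [12328/175 -1614/35; -1614/35 240/7]
step 1: y = z − H·x̄ = [-466/25]
step 1: S = H·P̄·Hᵀ + R = [111477/175]
step 1: K = P̄·Hᵀ·S⁻¹ = [-12328/37159; 8070/37159]
step 1: x' = x̄ + K·y = [11299/37159, 5643/37159]
step 1: P' = (I − K·H)·P̄ = [12328/37159 -8070/37159; -8070/37159 157596/37159]

step 0: x' = [7/25, -42/25], P' = [58/175 -48/175; -48/175 1138/175]
step 1: x' = [11299/37159, 5643/37159], P' = [12328/37159 -8070/37159; -8070/37159 157596/37159]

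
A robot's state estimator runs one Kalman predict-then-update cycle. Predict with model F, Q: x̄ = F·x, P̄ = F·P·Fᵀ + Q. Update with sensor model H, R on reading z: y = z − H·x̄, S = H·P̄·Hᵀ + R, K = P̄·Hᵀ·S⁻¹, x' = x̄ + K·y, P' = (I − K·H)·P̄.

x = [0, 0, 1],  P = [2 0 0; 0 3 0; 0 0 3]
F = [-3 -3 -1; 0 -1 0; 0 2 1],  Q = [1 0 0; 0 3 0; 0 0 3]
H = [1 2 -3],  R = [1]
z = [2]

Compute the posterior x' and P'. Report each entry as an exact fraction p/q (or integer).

x̄ = F·x = [-1, 0, 1]
P̄ = F·P·Fᵀ + Q = [49 9 -21; 9 6 -6; -21 -6 18]
y = z − H·x̄ = [6]
S = H·P̄·Hᵀ + R = [470]
K = P̄·Hᵀ·S⁻¹ = [13/47; 39/470; -87/470]
x' = x̄ + K·y = [31/47, 117/235, -26/235]
P' = (I − K·H)·P̄ = [613/47 -84/47 144/47; -84/47 1299/470 573/470; 144/47 573/470 891/470]

x' = [31/47, 117/235, -26/235]
P' = [613/47 -84/47 144/47; -84/47 1299/470 573/470; 144/47 573/470 891/470]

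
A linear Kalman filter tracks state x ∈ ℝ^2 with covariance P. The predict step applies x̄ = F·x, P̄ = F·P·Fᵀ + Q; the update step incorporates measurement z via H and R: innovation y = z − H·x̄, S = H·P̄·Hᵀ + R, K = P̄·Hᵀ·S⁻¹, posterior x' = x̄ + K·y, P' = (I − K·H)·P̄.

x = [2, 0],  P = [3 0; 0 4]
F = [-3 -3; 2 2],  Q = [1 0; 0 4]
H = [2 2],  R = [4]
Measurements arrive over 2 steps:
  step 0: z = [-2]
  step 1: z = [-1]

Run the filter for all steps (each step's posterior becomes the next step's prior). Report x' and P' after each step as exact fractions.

step 0: x' = [-56/13, 42/13], P' = [348/13 -326/13; -326/13 316/13]
step 1: x' = [427/180, -119/45], P' = [653/90 -302/45; -302/45 316/45]

step 0: x̄ = F·x = [-6, 4]
step 0: P̄ = F·P·Fᵀ + Q = [64 -42; -42 32]
step 0: y = z − H·x̄ = [2]
step 0: S = H·P̄·Hᵀ + R = [52]
step 0: K = P̄·Hᵀ·S⁻¹ = [11/13; -5/13]
step 0: x' = x̄ + K·y = [-56/13, 42/13]
step 0: P' = (I − K·H)·P̄ = [348/13 -326/13; -326/13 316/13]
step 1: x̄ = F·x = [42/13, -28/13]
step 1: P̄ = F·P·Fᵀ + Q = [121/13 -72/13; -72/13 100/13]
step 1: y = z − H·x̄ = [-41/13]
step 1: S = H·P̄·Hᵀ + R = [360/13]
step 1: K = P̄·Hᵀ·S⁻¹ = [49/180; 7/45]
step 1: x' = x̄ + K·y = [427/180, -119/45]
step 1: P' = (I − K·H)·P̄ = [653/90 -302/45; -302/45 316/45]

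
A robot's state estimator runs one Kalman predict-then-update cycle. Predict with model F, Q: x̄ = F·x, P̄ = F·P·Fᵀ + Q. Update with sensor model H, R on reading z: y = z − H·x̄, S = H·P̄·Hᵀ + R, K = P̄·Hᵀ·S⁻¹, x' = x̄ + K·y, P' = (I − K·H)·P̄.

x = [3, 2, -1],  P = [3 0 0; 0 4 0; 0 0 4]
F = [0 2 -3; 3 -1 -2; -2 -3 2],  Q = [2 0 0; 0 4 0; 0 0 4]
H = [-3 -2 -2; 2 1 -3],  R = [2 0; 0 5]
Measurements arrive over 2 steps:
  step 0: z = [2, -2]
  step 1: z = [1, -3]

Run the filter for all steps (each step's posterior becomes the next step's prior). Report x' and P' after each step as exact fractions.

step 0: x' = [-386562/114815, 979051/229630, -26787/114815], P' = [984186/114815 -1572079/114815 105686/114815; -1572079/114815 2578386/114815 -193444/114815; 105686/114815 -193444/114815 50256/114815]
step 1: x' = [2208942983/1499215446, -2062987337/583028229, 4139268032/5247254061], P' = [4450342811/749607723 -779819167/83289747 301357633/749607723; -779819167/83289747 2980285454/194342743 -486639947/583028229; 301357633/749607723 -486639947/583028229 1838417498/5247254061]

step 0: x̄ = F·x = [7, 9, -14]
step 0: P̄ = F·P·Fᵀ + Q = [54 16 -48; 16 51 -22; -48 -22 68]
step 0: y = z − H·x̄ = [13, -67]
step 0: S = H·P̄·Hᵀ + R = [404 -458; -458 1656]
step 0: K = P̄·Hᵀ·S⁻¹ = [-9886/114815 15847/114815; -53647/229630 2912/114815; -15341/114815 -26568/114815]
step 0: x' = x̄ + K·y = [-386562/114815, 979051/229630, -26787/114815]
step 0: P' = (I − K·H)·P̄ = [984186/114815 -1572079/114815 105686/114815; -1572079/114815 2578386/114815 -193444/114815; 105686/114815 -193444/114815 50256/114815]
step 1: x̄ = F·x = [1059412/114815, -638255/45926, -1498053/229630]
step 1: P̄ = F·P·Fᵀ + Q = [13316806/114815 -3009088/22963 -11364192/114815; -3009088/22963 3897362/22963 2583331/22963; -11364192/114815 2583331/22963 10413394/114815]
step 1: y = z − H·x̄ = [-1396277/114815, -3114711/114815]
step 1: S = H·P̄·Hᵀ + R = [26099356/114815 43769648/114815; 43769648/114815 165737269/114815]
step 1: K = P̄·Hᵀ·S⁻¹ = [83001307/1499215446 195648044/749607723; -532230323/1166056458 -103338427/583028229; -1245826243/10494508122 -1135201031/5247254061]
step 1: x' = x̄ + K·y = [2208942983/1499215446, -2062987337/583028229, 4139268032/5247254061]
step 1: P' = (I − K·H)·P̄ = [4450342811/749607723 -779819167/83289747 301357633/749607723; -779819167/83289747 2980285454/194342743 -486639947/583028229; 301357633/749607723 -486639947/583028229 1838417498/5247254061]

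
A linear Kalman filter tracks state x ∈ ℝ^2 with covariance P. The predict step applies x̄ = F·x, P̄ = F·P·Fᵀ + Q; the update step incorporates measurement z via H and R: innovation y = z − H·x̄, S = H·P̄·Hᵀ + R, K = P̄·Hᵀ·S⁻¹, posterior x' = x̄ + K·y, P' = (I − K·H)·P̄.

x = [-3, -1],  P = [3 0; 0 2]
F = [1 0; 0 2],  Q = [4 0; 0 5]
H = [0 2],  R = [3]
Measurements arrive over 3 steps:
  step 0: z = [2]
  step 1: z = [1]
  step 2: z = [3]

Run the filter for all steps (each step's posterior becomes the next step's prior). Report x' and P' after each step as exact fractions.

step 0: x' = [-3, 46/55], P' = [7 0; 0 39/55]
step 1: x' = [-3, 1138/1889], P' = [11 0; 0 1293/1889]
step 2: x' = [-3, 18906/12827], P' = [15 0; 0 43851/64135]

step 0: x̄ = F·x = [-3, -2]
step 0: P̄ = F·P·Fᵀ + Q = [7 0; 0 13]
step 0: y = z − H·x̄ = [6]
step 0: S = H·P̄·Hᵀ + R = [55]
step 0: K = P̄·Hᵀ·S⁻¹ = [0; 26/55]
step 0: x' = x̄ + K·y = [-3, 46/55]
step 0: P' = (I − K·H)·P̄ = [7 0; 0 39/55]
step 1: x̄ = F·x = [-3, 92/55]
step 1: P̄ = F·P·Fᵀ + Q = [11 0; 0 431/55]
step 1: y = z − H·x̄ = [-129/55]
step 1: S = H·P̄·Hᵀ + R = [1889/55]
step 1: K = P̄·Hᵀ·S⁻¹ = [0; 862/1889]
step 1: x' = x̄ + K·y = [-3, 1138/1889]
step 1: P' = (I − K·H)·P̄ = [11 0; 0 1293/1889]
step 2: x̄ = F·x = [-3, 2276/1889]
step 2: P̄ = F·P·Fᵀ + Q = [15 0; 0 14617/1889]
step 2: y = z − H·x̄ = [1115/1889]
step 2: S = H·P̄·Hᵀ + R = [64135/1889]
step 2: K = P̄·Hᵀ·S⁻¹ = [0; 29234/64135]
step 2: x' = x̄ + K·y = [-3, 18906/12827]
step 2: P' = (I − K·H)·P̄ = [15 0; 0 43851/64135]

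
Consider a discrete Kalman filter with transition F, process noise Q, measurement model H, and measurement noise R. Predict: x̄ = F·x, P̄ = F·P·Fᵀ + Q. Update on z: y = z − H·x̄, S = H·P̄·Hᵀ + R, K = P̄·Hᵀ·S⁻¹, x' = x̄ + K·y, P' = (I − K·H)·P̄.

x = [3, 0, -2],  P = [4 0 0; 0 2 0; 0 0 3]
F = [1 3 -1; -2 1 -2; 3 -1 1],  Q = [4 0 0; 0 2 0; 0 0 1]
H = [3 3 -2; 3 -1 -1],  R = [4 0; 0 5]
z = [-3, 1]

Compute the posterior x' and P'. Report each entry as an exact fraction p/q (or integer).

x' = [35876/18971, 152/18971, 166185/37942]
P' = [155982/94855 27972/94855 276409/94855; 27972/94855 65672/94855 103554/94855; 276409/94855 103554/94855 1219361/189710]

x̄ = F·x = [5, -2, 7]
P̄ = F·P·Fᵀ + Q = [29 4 3; 4 32 -32; 3 -32 42]
y = z − H·x̄ = [2, -9]
S = H·P̄·Hᵀ + R = [1141 278; 278 234]
K = P̄·Hᵀ·S⁻¹ = [-239/94855 32713/94855; 18456/94855 -17062/94855; -19868/94855 46397/189710]
x' = x̄ + K·y = [35876/18971, 152/18971, 166185/37942]
P' = (I − K·H)·P̄ = [155982/94855 27972/94855 276409/94855; 27972/94855 65672/94855 103554/94855; 276409/94855 103554/94855 1219361/189710]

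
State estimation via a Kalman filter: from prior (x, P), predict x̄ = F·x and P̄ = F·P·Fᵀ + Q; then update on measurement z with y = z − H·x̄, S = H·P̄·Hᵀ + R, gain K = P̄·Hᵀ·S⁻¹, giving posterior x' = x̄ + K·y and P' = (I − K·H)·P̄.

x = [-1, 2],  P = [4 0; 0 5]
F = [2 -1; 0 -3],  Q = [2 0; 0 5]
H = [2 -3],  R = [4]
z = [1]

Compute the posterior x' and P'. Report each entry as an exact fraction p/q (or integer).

x̄ = F·x = [-4, -6]
P̄ = F·P·Fᵀ + Q = [23 15; 15 50]
y = z − H·x̄ = [-9]
S = H·P̄·Hᵀ + R = [366]
K = P̄·Hᵀ·S⁻¹ = [1/366; -20/61]
x' = x̄ + K·y = [-491/122, -186/61]
P' = (I − K·H)·P̄ = [8417/366 935/61; 935/61 650/61]

x' = [-491/122, -186/61]
P' = [8417/366 935/61; 935/61 650/61]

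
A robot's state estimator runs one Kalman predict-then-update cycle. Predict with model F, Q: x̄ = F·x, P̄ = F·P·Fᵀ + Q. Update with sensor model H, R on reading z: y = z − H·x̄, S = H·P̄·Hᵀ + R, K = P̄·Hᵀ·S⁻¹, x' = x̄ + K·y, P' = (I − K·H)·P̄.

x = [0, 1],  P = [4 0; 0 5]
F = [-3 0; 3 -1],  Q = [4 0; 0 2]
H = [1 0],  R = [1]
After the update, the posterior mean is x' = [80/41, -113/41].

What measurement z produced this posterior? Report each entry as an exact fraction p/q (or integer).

z = [2]

x̄ = F·x = [0, -1]
P̄ = F·P·Fᵀ + Q = [40 -36; -36 43]
S = H·P̄·Hᵀ + R = [41]
K = P̄·Hᵀ·S⁻¹ = [40/41; -36/41]
x' − x̄ = [80/41, -72/41] = K·y
y = (KᵀK)⁻¹·Kᵀ·(x' − x̄) = [2]
z = y + H·x̄ = [2] + [0] = [2]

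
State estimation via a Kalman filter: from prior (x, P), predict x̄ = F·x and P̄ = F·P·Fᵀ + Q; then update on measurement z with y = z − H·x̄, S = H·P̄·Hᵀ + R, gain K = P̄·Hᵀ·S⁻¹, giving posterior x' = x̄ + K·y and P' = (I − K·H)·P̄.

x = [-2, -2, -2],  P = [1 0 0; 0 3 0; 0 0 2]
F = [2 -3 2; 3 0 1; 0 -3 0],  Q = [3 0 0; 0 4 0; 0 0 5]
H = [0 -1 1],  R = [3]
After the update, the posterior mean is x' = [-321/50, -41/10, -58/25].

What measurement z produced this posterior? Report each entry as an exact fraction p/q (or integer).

z = [1]

x̄ = F·x = [-2, -8, 6]
P̄ = F·P·Fᵀ + Q = [42 10 27; 10 15 0; 27 0 32]
S = H·P̄·Hᵀ + R = [50]
K = P̄·Hᵀ·S⁻¹ = [17/50; -3/10; 16/25]
x' − x̄ = [-221/50, 39/10, -208/25] = K·y
y = (KᵀK)⁻¹·Kᵀ·(x' − x̄) = [-13]
z = y + H·x̄ = [-13] + [14] = [1]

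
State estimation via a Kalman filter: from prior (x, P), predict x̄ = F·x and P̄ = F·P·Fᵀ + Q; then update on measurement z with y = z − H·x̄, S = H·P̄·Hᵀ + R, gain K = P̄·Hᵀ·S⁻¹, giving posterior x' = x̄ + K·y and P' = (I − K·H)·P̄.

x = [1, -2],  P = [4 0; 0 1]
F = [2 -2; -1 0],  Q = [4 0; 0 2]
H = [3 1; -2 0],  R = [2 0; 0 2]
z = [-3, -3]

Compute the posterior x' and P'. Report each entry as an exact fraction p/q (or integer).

x̄ = F·x = [6, -1]
P̄ = F·P·Fᵀ + Q = [24 -8; -8 6]
y = z − H·x̄ = [-20, 9]
S = H·P̄·Hᵀ + R = [176 -128; -128 98]
K = P̄·Hᵀ·S⁻¹ = [4/27 -8/27; 71/216 16/27]
x' = x̄ + K·y = [10/27, -121/54]
P' = (I − K·H)·P̄ = [8/27 -16/27; -16/27 263/108]

x' = [10/27, -121/54]
P' = [8/27 -16/27; -16/27 263/108]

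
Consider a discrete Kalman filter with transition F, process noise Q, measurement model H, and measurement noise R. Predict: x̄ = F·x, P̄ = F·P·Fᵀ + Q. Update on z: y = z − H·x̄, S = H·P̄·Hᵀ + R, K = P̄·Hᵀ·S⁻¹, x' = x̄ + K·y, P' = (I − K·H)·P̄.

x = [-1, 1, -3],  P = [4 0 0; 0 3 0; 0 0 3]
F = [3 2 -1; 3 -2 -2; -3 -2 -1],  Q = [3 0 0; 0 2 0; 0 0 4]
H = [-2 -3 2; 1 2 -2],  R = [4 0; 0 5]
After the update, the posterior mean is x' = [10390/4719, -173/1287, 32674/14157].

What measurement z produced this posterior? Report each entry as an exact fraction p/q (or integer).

x̄ = F·x = [2, 1, 4]
P̄ = F·P·Fᵀ + Q = [54 30 -45; 30 62 -18; -45 -18 55]
S = H·P̄·Hᵀ + R = [1934 -1360; -1360 971]
K = P̄·Hᵀ·S⁻¹ = [-368/4719 476/4719; -701/1287 -730/1287; -6563/14157 -11977/14157]
x' − x̄ = [952/4719, -1460/1287, -23954/14157] = K·y
y = (KᵀK)⁻¹·Kᵀ·(x' − x̄) = [0, 2]
z = y + H·x̄ = [0, 2] + [1, -4] = [1, -2]

z = [1, -2]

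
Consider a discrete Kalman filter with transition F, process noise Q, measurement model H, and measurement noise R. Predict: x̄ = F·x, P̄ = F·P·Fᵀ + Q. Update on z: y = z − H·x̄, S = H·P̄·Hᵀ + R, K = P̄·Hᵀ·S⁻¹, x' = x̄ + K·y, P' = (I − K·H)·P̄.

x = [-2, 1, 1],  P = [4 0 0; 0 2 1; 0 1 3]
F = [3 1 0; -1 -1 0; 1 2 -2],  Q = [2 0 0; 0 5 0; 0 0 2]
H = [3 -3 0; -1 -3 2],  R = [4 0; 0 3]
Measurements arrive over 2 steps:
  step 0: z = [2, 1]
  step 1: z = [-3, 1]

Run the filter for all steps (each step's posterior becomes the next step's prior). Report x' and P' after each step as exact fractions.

step 0: x' = [-15853/70901, -59959/70901, -60142/70901], P' = [139676/70901 115460/70901 230734/70901; 115460/70901 122496/70901 228814/70901; 230734/70901 228814/70901 485018/70901]
step 1: x' = [-256462712/273407539, 202448093/3007482929, 207602837/3007482929], P' = [288421102/273407539 207298310/273407539 392204192/273407539; 207298310/273407539 2715812302/3007482929 4514048912/3007482929; 392204192/273407539 4514048912/3007482929 9684572654/3007482929]

step 0: x̄ = F·x = [-5, 1, -2]
step 0: P̄ = F·P·Fᵀ + Q = [40 -14 14; -14 11 -6; 14 -6 18]
step 0: y = z − H·x̄ = [20, 3]
step 0: S = H·P̄·Hᵀ + R = [715 183; 183 146]
step 0: K = P̄·Hᵀ·S⁻¹ = [18162/70901 -8196/70901; -5277/70901 -8440/70901; 1440/70901 17620/70901]
step 0: x' = x̄ + K·y = [-15853/70901, -59959/70901, -60142/70901]
step 0: P' = (I − K·H)·P̄ = [139676/70901 115460/70901 230734/70901; 115460/70901 122496/70901 228814/70901; 230734/70901 228814/70901 485018/70901]
step 1: x̄ = F·x = [-107518/70901, 75812/70901, -15487/70901]
step 1: P̄ = F·P·Fᵀ + Q = [2214142/70901 -1003364/70901 -369792/70901; -1003364/70901 847597/70901 188048/70901; -369792/70901 188048/70901 419926/70901]
step 1: y = z − H·x̄ = [337287/70901, 221793/70901]
step 1: S = H·P̄·Hᵀ + R = [45899807/70901 3659091/70901; 3659091/70901 4937330/70901]
step 1: K = P̄·Hᵀ·S⁻¹ = [60842094/273407539 -41969216/273407539; -326648169/3007482929 -466540164/3007482929; -149852100/3007482929 504250820/3007482929]
step 1: x' = x̄ + K·y = [-256462712/273407539, 202448093/3007482929, 207602837/3007482929]
step 1: P' = (I − K·H)·P̄ = [288421102/273407539 207298310/273407539 392204192/273407539; 207298310/273407539 2715812302/3007482929 4514048912/3007482929; 392204192/273407539 4514048912/3007482929 9684572654/3007482929]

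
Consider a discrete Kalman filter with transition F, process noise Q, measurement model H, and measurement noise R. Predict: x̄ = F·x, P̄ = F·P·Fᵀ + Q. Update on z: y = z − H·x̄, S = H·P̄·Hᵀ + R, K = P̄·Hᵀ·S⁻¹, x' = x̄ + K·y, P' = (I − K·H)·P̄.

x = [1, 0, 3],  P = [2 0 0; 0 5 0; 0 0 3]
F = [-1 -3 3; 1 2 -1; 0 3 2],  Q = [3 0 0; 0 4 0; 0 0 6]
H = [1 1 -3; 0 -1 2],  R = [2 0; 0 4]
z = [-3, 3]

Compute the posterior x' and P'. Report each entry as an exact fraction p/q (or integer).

x̄ = F·x = [8, -2, 6]
P̄ = F·P·Fᵀ + Q = [77 -41 -27; -41 29 24; -27 24 63]
y = z − H·x̄ = [9, -11]
S = H·P̄·Hᵀ + R = [611 -300; -300 189]
K = P̄·Hᵀ·S⁻¹ = [6071/8493 27157/25479; -3392/8493 -13591/25479; -632/2831 1574/8493]
x' = x̄ + K·y = [69022/25479, 6959/25479, 16580/8493]
P' = (I − K·H)·P̄ = [184003/25479 -30730/25479 12983/8493; -30730/25479 142336/25479 14662/8493; 12983/8493 14662/8493 3493/2831]

x' = [69022/25479, 6959/25479, 16580/8493]
P' = [184003/25479 -30730/25479 12983/8493; -30730/25479 142336/25479 14662/8493; 12983/8493 14662/8493 3493/2831]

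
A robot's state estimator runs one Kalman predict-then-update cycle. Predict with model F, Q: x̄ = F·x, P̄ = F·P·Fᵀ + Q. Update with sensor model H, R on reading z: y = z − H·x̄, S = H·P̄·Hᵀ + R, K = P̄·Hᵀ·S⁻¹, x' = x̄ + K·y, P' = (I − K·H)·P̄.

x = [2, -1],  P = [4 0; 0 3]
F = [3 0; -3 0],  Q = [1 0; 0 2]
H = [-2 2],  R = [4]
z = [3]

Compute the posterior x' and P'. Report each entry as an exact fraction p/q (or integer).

x' = [-195/296, 3/4]
P' = [147/148 1/2; 1/2 1]

x̄ = F·x = [6, -6]
P̄ = F·P·Fᵀ + Q = [37 -36; -36 38]
y = z − H·x̄ = [27]
S = H·P̄·Hᵀ + R = [592]
K = P̄·Hᵀ·S⁻¹ = [-73/296; 1/4]
x' = x̄ + K·y = [-195/296, 3/4]
P' = (I − K·H)·P̄ = [147/148 1/2; 1/2 1]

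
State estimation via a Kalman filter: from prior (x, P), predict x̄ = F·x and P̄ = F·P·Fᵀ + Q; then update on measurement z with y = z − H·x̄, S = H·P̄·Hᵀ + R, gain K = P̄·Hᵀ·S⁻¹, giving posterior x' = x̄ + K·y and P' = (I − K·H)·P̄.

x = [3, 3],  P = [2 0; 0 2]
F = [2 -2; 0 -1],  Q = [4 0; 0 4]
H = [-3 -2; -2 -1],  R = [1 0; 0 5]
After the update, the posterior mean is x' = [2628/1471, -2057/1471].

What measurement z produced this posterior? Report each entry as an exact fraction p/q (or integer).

x̄ = F·x = [0, -3]
P̄ = F·P·Fᵀ + Q = [20 4; 4 6]
S = H·P̄·Hᵀ + R = [253 160; 160 107]
K = P̄·Hᵀ·S⁻¹ = [-236/1471 -252/1471; -328/1471 298/1471]
x' − x̄ = [2628/1471, 2356/1471] = K·y
y = (KᵀK)⁻¹·Kᵀ·(x' − x̄) = [-9, -2]
z = y + H·x̄ = [-9, -2] + [6, 3] = [-3, 1]

z = [-3, 1]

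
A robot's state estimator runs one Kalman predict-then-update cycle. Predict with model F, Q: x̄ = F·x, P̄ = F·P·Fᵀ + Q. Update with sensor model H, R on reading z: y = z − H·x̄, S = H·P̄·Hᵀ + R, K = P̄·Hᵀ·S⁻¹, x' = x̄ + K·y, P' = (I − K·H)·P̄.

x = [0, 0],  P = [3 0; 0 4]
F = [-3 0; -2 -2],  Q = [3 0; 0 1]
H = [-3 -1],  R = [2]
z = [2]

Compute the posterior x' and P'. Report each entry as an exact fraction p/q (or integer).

x' = [-216/409, -166/409]
P' = [606/409 -1602/409; -1602/409 4972/409]

x̄ = F·x = [0, 0]
P̄ = F·P·Fᵀ + Q = [30 18; 18 29]
y = z − H·x̄ = [2]
S = H·P̄·Hᵀ + R = [409]
K = P̄·Hᵀ·S⁻¹ = [-108/409; -83/409]
x' = x̄ + K·y = [-216/409, -166/409]
P' = (I − K·H)·P̄ = [606/409 -1602/409; -1602/409 4972/409]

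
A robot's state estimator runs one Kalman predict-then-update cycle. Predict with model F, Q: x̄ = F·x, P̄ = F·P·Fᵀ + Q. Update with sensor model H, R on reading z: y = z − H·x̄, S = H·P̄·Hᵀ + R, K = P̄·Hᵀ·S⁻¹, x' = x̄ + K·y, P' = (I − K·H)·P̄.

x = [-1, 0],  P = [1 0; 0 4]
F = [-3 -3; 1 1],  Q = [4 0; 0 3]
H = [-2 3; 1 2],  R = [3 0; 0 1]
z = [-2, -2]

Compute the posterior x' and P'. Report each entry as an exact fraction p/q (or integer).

x̄ = F·x = [3, -1]
P̄ = F·P·Fᵀ + Q = [49 -15; -15 8]
y = z − H·x̄ = [7, -3]
S = H·P̄·Hᵀ + R = [451 -35; -35 22]
K = P̄·Hᵀ·S⁻¹ = [-827/2899 1188/2899; 1223/8697 2341/8697]
x' = x̄ + K·y = [-656/2899, -7159/8697]
P' = (I − K·H)·P̄ = [1218/2899 -15/2899; -15/2899 1193/8697]

x' = [-656/2899, -7159/8697]
P' = [1218/2899 -15/2899; -15/2899 1193/8697]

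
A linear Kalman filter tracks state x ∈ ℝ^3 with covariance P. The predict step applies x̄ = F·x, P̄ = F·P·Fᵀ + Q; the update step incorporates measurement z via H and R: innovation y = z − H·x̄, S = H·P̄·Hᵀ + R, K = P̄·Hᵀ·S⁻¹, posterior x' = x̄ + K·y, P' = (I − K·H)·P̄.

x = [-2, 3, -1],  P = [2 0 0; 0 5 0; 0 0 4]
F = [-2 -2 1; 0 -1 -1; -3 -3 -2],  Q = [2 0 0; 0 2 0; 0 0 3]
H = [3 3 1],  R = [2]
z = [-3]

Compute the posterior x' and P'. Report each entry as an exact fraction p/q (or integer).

x' = [-815/939, -916/939, 2350/939]
P' = [8210/939 -5762/939 -7036/939; -5762/939 4853/939 2875/939; -7036/939 2875/939 12989/939]

x̄ = F·x = [-3, -2, -1]
P̄ = F·P·Fᵀ + Q = [34 6 34; 6 11 23; 34 23 82]
y = z − H·x̄ = [13]
S = H·P̄·Hᵀ + R = [939]
K = P̄·Hᵀ·S⁻¹ = [154/939; 74/939; 253/939]
x' = x̄ + K·y = [-815/939, -916/939, 2350/939]
P' = (I − K·H)·P̄ = [8210/939 -5762/939 -7036/939; -5762/939 4853/939 2875/939; -7036/939 2875/939 12989/939]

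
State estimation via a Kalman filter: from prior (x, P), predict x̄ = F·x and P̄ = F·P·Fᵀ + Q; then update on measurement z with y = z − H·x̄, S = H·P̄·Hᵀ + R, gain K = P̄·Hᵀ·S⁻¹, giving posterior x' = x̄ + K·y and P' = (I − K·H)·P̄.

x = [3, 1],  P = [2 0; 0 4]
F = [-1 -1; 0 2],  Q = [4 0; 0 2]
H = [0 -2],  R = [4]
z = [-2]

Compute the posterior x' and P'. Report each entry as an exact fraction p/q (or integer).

x̄ = F·x = [-4, 2]
P̄ = F·P·Fᵀ + Q = [10 -8; -8 18]
y = z − H·x̄ = [2]
S = H·P̄·Hᵀ + R = [76]
K = P̄·Hᵀ·S⁻¹ = [4/19; -9/19]
x' = x̄ + K·y = [-68/19, 20/19]
P' = (I − K·H)·P̄ = [126/19 -8/19; -8/19 18/19]

x' = [-68/19, 20/19]
P' = [126/19 -8/19; -8/19 18/19]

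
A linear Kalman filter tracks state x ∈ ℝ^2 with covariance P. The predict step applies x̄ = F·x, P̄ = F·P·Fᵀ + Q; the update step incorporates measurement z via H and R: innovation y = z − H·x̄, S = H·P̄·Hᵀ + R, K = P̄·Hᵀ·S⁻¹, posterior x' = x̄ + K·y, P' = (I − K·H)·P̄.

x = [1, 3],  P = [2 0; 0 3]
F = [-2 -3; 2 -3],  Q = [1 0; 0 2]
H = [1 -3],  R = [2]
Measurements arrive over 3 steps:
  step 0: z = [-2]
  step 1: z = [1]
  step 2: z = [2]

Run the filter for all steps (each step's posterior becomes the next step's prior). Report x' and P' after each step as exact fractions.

step 0: x̄ = F·x = [-11, -7]
step 0: P̄ = F·P·Fᵀ + Q = [36 19; 19 37]
step 0: y = z − H·x̄ = [-12]
step 0: S = H·P̄·Hᵀ + R = [257]
step 0: K = P̄·Hᵀ·S⁻¹ = [-21/257; -92/257]
step 0: x' = x̄ + K·y = [-2575/257, -695/257]
step 0: P' = (I − K·H)·P̄ = [8811/257 2951/257; 2951/257 1045/257]
step 1: x̄ = F·x = [7235/257, -3065/257]
step 1: P̄ = F·P·Fᵀ + Q = [80318/257 -25839/257; -25839/257 9751/257]
step 1: y = z − H·x̄ = [-16173/257]
step 1: S = H·P̄·Hᵀ + R = [323625/257]
step 1: K = P̄·Hᵀ·S⁻¹ = [31567/64725; -18364/107875]
step 1: x' = x̄ + K·y = [-54796/21575, -130879/107875]
step 1: P' = (I − K·H)·P̄ = [168253/12945 86459/21575; 86459/21575 156341/107875]
step 2: x̄ = F·x = [940597/107875, -155323/107875]
step 2: P̄ = F·P·Fᵀ + Q = [36932752/323625 -12604093/323625; -12604093/323625 6131137/323625]
step 2: y = z − H·x̄ = [-1190816/107875]
step 2: S = H·P̄·Hᵀ + R = [168384793/323625]
step 2: K = P̄·Hᵀ·S⁻¹ = [74745031/168384793; -30997504/168384793]
step 2: x' = x̄ + K·y = [643102223/168384793, 99729247/168384793]
step 2: P' = (I − K·H)·P̄ = [1953168455/168384793 601226131/168384793; 601226131/168384793 221073713/168384793]

step 0: x' = [-2575/257, -695/257], P' = [8811/257 2951/257; 2951/257 1045/257]
step 1: x' = [-54796/21575, -130879/107875], P' = [168253/12945 86459/21575; 86459/21575 156341/107875]
step 2: x' = [643102223/168384793, 99729247/168384793], P' = [1953168455/168384793 601226131/168384793; 601226131/168384793 221073713/168384793]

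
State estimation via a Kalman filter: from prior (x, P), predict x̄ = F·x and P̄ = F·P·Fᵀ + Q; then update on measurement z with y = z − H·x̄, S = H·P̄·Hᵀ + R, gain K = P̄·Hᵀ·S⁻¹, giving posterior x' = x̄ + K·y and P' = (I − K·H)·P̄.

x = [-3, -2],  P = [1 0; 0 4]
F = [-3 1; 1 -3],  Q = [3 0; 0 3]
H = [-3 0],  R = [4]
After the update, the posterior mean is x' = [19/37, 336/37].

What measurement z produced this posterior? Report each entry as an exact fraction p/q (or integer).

x̄ = F·x = [7, 3]
P̄ = F·P·Fᵀ + Q = [16 -15; -15 40]
S = H·P̄·Hᵀ + R = [148]
K = P̄·Hᵀ·S⁻¹ = [-12/37; 45/148]
x' − x̄ = [-240/37, 225/37] = K·y
y = (KᵀK)⁻¹·Kᵀ·(x' − x̄) = [20]
z = y + H·x̄ = [20] + [-21] = [-1]

z = [-1]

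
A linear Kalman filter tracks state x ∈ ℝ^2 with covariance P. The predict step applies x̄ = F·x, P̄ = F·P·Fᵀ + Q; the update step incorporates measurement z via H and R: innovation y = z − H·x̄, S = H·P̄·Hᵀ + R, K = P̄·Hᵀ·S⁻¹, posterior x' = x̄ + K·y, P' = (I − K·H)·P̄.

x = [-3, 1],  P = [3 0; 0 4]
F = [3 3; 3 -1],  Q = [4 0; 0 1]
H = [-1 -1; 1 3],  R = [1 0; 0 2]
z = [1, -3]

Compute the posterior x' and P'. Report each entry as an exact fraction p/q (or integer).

x' = [1926/8381, -9653/8381]
P' = [21243/8381 -9565/8381; -9565/8381 5821/8381]

x̄ = F·x = [-6, -10]
P̄ = F·P·Fᵀ + Q = [67 15; 15 32]
y = z − H·x̄ = [-15, 33]
S = H·P̄·Hᵀ + R = [130 -223; -223 447]
K = P̄·Hᵀ·S⁻¹ = [-11678/8381 -3726/8381; 3744/8381 3949/8381]
x' = x̄ + K·y = [1926/8381, -9653/8381]
P' = (I − K·H)·P̄ = [21243/8381 -9565/8381; -9565/8381 5821/8381]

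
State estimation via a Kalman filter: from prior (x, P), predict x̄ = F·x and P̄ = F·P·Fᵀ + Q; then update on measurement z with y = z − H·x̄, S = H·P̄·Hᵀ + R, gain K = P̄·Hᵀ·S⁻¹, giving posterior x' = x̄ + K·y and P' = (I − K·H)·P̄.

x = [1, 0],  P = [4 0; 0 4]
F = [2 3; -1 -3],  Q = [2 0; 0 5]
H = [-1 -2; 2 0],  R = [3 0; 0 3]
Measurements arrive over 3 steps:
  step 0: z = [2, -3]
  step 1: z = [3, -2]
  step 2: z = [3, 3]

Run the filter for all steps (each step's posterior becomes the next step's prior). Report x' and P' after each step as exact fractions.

step 0: x' = [-12258/8735, -247/1747], P' = [6414/8735 -672/1747; -672/1747 1563/1747]
step 1: x' = [-5821186/5023087, -211804/264373], P' = [6885033/10046174 -188931/528746; -188931/528746 457149/528746]
step 2: x' = [11402092647/11304130667, -21094851834/11304130667], P' = [7737112635/11304130667 -4032995304/11304130667; -4032995304/11304130667 9764445252/11304130667]

step 0: x̄ = F·x = [2, -1]
step 0: P̄ = F·P·Fᵀ + Q = [54 -44; -44 45]
step 0: y = z − H·x̄ = [2, -7]
step 0: S = H·P̄·Hᵀ + R = [61 68; 68 219]
step 0: K = P̄·Hᵀ·S⁻¹ = [102/8735 4276/8735; -818/1747 -448/1747]
step 0: x' = x̄ + K·y = [-12258/8735, -247/1747]
step 0: P' = (I − K·H)·P̄ = [6414/8735 -672/1747; -672/1747 1563/1747]
step 1: x̄ = F·x = [-28221/8735, 15963/8735]
step 1: P̄ = F·P·Fᵀ + Q = [73141/8735 -52923/8735; -52923/8735 100264/8735]
step 1: y = z − H·x̄ = [5982/1747, 38972/8735]
step 1: S = H·P̄·Hᵀ + R = [57742/1747 13082/1747; 13082/1747 318769/8735]
step 1: K = P̄·Hᵀ·S⁻¹ = [98115/10046174 2295011/5023087; -241789/528746 -62977/264373]
step 1: x' = x̄ + K·y = [-5821186/5023087, -211804/264373]
step 1: P' = (I − K·H)·P̄ = [6885033/10046174 -188931/528746; -188931/528746 457149/528746]
step 2: x̄ = F·x = [-23715200/5023087, 17894014/5023087]
step 2: P̄ = F·P·Fᵀ + Q = [82728691/10046174 -29817672/5023087; -29817672/5023087 56875124/5023087]
step 2: y = z − H·x̄ = [1428531/264373, 62499661/5023087]
step 2: S = H·P̄·Hᵀ + R = [17332991/528746 1923263/264373; 1923263/264373 180526643/5023087]
step 2: K = P̄·Hᵀ·S⁻¹ = [109625991/11304130667 5158075090/11304130667; -5165298400/11304130667 -2688663536/11304130667]
step 2: x' = x̄ + K·y = [11402092647/11304130667, -21094851834/11304130667]
step 2: P' = (I − K·H)·P̄ = [7737112635/11304130667 -4032995304/11304130667; -4032995304/11304130667 9764445252/11304130667]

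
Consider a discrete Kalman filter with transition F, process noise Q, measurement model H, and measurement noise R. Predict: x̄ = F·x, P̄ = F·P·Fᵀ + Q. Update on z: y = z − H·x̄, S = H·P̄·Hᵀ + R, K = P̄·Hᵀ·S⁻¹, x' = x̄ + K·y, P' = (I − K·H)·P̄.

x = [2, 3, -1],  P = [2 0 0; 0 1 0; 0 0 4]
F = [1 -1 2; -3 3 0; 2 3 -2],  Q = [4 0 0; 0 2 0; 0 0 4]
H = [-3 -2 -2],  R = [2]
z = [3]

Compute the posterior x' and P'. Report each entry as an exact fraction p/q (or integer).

x̄ = F·x = [-3, 3, 15]
P̄ = F·P·Fᵀ + Q = [23 -9 -15; -9 29 -3; -15 -3 37]
y = z − H·x̄ = [30]
S = H·P̄·Hᵀ + R = [161]
K = P̄·Hᵀ·S⁻¹ = [-3/23; -25/161; -1/7]
x' = x̄ + K·y = [-159/23, -267/161, 75/7]
P' = (I − K·H)·P̄ = [466/23 -282/23 -18; -282/23 4044/161 -46/7; -18 -46/7 236/7]

x' = [-159/23, -267/161, 75/7]
P' = [466/23 -282/23 -18; -282/23 4044/161 -46/7; -18 -46/7 236/7]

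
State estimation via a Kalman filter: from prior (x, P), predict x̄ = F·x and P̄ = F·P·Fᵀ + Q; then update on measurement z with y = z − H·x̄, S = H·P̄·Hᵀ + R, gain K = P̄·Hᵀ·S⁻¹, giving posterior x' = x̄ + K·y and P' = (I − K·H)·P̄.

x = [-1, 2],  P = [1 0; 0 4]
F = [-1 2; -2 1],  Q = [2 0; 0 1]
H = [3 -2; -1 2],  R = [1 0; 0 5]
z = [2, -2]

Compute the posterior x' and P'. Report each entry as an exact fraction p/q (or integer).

x̄ = F·x = [5, 4]
P̄ = F·P·Fᵀ + Q = [19 10; 10 9]
y = z − H·x̄ = [-5, -5]
S = H·P̄·Hᵀ + R = [88 -13; -13 20]
K = P̄·Hᵀ·S⁻¹ = [753/1591 569/1591; 8/37 20/37]
x' = x̄ + K·y = [1345/1591, 8/37]
P' = (I − K·H)·P̄ = [1799/1591 54/37; 54/37 77/37]

x' = [1345/1591, 8/37]
P' = [1799/1591 54/37; 54/37 77/37]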